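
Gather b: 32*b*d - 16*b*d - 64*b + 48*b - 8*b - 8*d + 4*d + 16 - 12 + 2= b*(16*d - 24) - 4*d + 6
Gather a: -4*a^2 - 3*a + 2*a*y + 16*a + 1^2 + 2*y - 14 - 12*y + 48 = -4*a^2 + a*(2*y + 13) - 10*y + 35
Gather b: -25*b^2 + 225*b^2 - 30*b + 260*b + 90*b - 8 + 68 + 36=200*b^2 + 320*b + 96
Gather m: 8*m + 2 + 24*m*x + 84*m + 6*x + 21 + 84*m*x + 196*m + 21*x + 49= m*(108*x + 288) + 27*x + 72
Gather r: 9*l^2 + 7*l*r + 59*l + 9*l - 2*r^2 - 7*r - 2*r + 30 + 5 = 9*l^2 + 68*l - 2*r^2 + r*(7*l - 9) + 35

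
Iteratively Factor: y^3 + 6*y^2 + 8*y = (y)*(y^2 + 6*y + 8) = y*(y + 2)*(y + 4)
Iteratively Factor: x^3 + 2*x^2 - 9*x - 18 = (x + 3)*(x^2 - x - 6) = (x - 3)*(x + 3)*(x + 2)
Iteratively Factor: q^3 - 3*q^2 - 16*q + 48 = (q + 4)*(q^2 - 7*q + 12) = (q - 3)*(q + 4)*(q - 4)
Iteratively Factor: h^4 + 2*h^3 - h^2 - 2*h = (h + 1)*(h^3 + h^2 - 2*h) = h*(h + 1)*(h^2 + h - 2) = h*(h + 1)*(h + 2)*(h - 1)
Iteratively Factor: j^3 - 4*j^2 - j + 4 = (j + 1)*(j^2 - 5*j + 4) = (j - 4)*(j + 1)*(j - 1)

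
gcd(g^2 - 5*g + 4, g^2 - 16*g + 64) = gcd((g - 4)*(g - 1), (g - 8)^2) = 1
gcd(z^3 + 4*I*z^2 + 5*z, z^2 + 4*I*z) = z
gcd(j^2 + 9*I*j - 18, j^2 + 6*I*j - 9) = j + 3*I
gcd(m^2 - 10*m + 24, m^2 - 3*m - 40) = 1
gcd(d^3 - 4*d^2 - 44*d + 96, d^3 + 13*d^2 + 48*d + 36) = d + 6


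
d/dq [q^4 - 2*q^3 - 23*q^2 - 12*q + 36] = 4*q^3 - 6*q^2 - 46*q - 12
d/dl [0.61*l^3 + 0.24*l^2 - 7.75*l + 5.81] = 1.83*l^2 + 0.48*l - 7.75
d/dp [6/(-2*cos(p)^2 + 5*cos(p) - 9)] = 6*(5 - 4*cos(p))*sin(p)/(-5*cos(p) + cos(2*p) + 10)^2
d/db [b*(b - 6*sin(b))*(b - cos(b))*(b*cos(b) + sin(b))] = -b^4*sin(b) + b^3*sin(2*b) + 5*b^3*cos(b) - 6*b^3*cos(2*b) + 3*b^2*sin(b) - 15*b^2*sin(2*b) + 3*b^2*cos(b)/2 - 5*b^2*cos(2*b)/2 + 9*b^2*cos(3*b)/2 - 3*b^2/2 + 3*b*sin(b)/2 - b*sin(2*b) + 15*b*sin(3*b)/2 + 6*b*cos(2*b) - 6*b + 3*cos(b)/2 - 3*cos(3*b)/2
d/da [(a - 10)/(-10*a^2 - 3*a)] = 10*(a^2 - 20*a - 3)/(a^2*(100*a^2 + 60*a + 9))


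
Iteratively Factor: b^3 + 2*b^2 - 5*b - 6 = (b - 2)*(b^2 + 4*b + 3) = (b - 2)*(b + 3)*(b + 1)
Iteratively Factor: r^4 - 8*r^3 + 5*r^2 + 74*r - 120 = (r + 3)*(r^3 - 11*r^2 + 38*r - 40) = (r - 5)*(r + 3)*(r^2 - 6*r + 8) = (r - 5)*(r - 2)*(r + 3)*(r - 4)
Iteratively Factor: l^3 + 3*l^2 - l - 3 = (l + 1)*(l^2 + 2*l - 3) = (l + 1)*(l + 3)*(l - 1)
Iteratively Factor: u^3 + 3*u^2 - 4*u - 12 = (u + 3)*(u^2 - 4) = (u - 2)*(u + 3)*(u + 2)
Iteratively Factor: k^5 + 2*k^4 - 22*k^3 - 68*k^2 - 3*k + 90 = (k - 5)*(k^4 + 7*k^3 + 13*k^2 - 3*k - 18) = (k - 5)*(k + 2)*(k^3 + 5*k^2 + 3*k - 9) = (k - 5)*(k + 2)*(k + 3)*(k^2 + 2*k - 3) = (k - 5)*(k - 1)*(k + 2)*(k + 3)*(k + 3)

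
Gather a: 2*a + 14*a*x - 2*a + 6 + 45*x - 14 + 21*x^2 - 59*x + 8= 14*a*x + 21*x^2 - 14*x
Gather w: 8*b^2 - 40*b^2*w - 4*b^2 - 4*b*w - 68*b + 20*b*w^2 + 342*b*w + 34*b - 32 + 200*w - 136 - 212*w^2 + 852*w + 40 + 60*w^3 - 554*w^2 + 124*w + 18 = 4*b^2 - 34*b + 60*w^3 + w^2*(20*b - 766) + w*(-40*b^2 + 338*b + 1176) - 110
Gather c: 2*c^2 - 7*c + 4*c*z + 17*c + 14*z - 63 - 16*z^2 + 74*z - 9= 2*c^2 + c*(4*z + 10) - 16*z^2 + 88*z - 72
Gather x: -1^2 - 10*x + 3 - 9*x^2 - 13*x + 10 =-9*x^2 - 23*x + 12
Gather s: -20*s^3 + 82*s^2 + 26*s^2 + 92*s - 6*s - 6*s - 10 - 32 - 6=-20*s^3 + 108*s^2 + 80*s - 48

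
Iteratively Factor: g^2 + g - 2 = (g - 1)*(g + 2)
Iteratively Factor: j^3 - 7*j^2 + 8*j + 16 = (j + 1)*(j^2 - 8*j + 16) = (j - 4)*(j + 1)*(j - 4)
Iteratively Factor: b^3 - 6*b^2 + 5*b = (b)*(b^2 - 6*b + 5) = b*(b - 5)*(b - 1)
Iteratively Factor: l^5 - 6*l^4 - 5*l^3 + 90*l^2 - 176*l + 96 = (l - 2)*(l^4 - 4*l^3 - 13*l^2 + 64*l - 48) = (l - 2)*(l - 1)*(l^3 - 3*l^2 - 16*l + 48) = (l - 3)*(l - 2)*(l - 1)*(l^2 - 16) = (l - 4)*(l - 3)*(l - 2)*(l - 1)*(l + 4)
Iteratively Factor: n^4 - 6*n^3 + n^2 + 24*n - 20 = (n - 5)*(n^3 - n^2 - 4*n + 4) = (n - 5)*(n - 1)*(n^2 - 4) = (n - 5)*(n - 2)*(n - 1)*(n + 2)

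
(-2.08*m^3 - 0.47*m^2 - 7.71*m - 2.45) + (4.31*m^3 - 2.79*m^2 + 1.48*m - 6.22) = 2.23*m^3 - 3.26*m^2 - 6.23*m - 8.67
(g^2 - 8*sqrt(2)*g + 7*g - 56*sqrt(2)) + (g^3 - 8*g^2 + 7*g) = g^3 - 7*g^2 - 8*sqrt(2)*g + 14*g - 56*sqrt(2)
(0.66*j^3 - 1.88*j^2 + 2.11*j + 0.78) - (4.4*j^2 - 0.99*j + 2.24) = 0.66*j^3 - 6.28*j^2 + 3.1*j - 1.46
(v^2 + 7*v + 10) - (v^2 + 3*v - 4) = 4*v + 14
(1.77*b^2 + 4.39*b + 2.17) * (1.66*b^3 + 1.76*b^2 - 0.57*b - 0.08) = 2.9382*b^5 + 10.4026*b^4 + 10.3197*b^3 + 1.1753*b^2 - 1.5881*b - 0.1736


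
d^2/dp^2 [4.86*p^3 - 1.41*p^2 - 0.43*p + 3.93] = 29.16*p - 2.82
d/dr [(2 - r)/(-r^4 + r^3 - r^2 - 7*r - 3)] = (r^4 - r^3 + r^2 + 7*r - (r - 2)*(4*r^3 - 3*r^2 + 2*r + 7) + 3)/(r^4 - r^3 + r^2 + 7*r + 3)^2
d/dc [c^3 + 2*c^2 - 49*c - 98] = 3*c^2 + 4*c - 49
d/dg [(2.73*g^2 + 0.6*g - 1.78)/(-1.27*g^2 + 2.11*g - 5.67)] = (6.5223*g^2 - 35.4794*g + 0.3538)/(1.6129*g^4 - 5.3594*g^3 + 18.8539*g^2 - 23.9274*g + 32.1489)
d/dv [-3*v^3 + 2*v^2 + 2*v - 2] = -9*v^2 + 4*v + 2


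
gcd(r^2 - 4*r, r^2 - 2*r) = r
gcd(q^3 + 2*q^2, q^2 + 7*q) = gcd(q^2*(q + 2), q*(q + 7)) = q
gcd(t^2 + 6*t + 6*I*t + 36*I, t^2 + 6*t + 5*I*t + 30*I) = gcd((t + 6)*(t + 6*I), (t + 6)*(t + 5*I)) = t + 6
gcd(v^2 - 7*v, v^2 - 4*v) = v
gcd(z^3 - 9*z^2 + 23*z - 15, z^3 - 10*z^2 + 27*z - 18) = z^2 - 4*z + 3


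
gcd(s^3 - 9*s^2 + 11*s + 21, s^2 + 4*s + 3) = s + 1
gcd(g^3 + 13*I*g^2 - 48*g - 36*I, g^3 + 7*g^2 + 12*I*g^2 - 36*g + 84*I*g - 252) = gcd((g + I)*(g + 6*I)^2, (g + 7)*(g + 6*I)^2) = g^2 + 12*I*g - 36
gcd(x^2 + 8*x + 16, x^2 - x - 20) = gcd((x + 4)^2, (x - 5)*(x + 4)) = x + 4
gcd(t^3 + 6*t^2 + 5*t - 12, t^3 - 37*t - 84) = t^2 + 7*t + 12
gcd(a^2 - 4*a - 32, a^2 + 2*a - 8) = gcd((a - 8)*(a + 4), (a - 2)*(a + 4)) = a + 4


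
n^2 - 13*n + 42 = (n - 7)*(n - 6)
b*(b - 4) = b^2 - 4*b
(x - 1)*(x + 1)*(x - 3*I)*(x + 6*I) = x^4 + 3*I*x^3 + 17*x^2 - 3*I*x - 18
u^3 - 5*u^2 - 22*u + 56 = (u - 7)*(u - 2)*(u + 4)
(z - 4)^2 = z^2 - 8*z + 16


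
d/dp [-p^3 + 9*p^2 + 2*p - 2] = -3*p^2 + 18*p + 2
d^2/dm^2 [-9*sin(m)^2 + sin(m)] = -sin(m) - 18*cos(2*m)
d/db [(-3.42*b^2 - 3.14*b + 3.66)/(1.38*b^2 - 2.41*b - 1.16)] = (12.5754*b^2 - 2.1672*b + 12.463)/(1.9044*b^4 - 6.6516*b^3 + 2.6065*b^2 + 5.5912*b + 1.3456)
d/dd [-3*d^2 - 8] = -6*d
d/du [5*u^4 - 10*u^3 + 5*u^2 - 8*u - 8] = 20*u^3 - 30*u^2 + 10*u - 8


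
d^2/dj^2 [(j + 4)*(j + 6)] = 2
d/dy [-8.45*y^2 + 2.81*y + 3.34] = 2.81 - 16.9*y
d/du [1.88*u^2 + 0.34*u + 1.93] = 3.76*u + 0.34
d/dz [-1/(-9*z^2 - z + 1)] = (-18*z - 1)/(9*z^2 + z - 1)^2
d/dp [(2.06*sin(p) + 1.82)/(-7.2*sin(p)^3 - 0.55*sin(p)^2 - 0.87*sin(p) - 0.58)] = (29.664*sin(p)^3 + 40.445*sin(p)^2 + 2.002*sin(p) + 0.3886)*cos(p)/(51.84*sin(p)^6 + 7.92*sin(p)^5 + 12.8305*sin(p)^4 + 9.309*sin(p)^3 + 1.3949*sin(p)^2 + 1.0092*sin(p) + 0.3364)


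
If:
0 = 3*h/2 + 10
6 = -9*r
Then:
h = -20/3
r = -2/3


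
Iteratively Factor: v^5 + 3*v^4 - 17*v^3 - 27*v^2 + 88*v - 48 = (v - 1)*(v^4 + 4*v^3 - 13*v^2 - 40*v + 48) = (v - 1)*(v + 4)*(v^3 - 13*v + 12) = (v - 1)*(v + 4)^2*(v^2 - 4*v + 3) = (v - 1)^2*(v + 4)^2*(v - 3)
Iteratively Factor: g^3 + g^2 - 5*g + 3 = (g - 1)*(g^2 + 2*g - 3) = (g - 1)^2*(g + 3)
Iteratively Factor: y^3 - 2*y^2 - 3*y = (y)*(y^2 - 2*y - 3) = y*(y - 3)*(y + 1)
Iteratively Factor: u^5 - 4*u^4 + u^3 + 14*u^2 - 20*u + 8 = (u - 1)*(u^4 - 3*u^3 - 2*u^2 + 12*u - 8) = (u - 1)*(u + 2)*(u^3 - 5*u^2 + 8*u - 4) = (u - 2)*(u - 1)*(u + 2)*(u^2 - 3*u + 2) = (u - 2)*(u - 1)^2*(u + 2)*(u - 2)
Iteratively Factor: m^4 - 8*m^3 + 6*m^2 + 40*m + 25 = (m + 1)*(m^3 - 9*m^2 + 15*m + 25) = (m - 5)*(m + 1)*(m^2 - 4*m - 5) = (m - 5)^2*(m + 1)*(m + 1)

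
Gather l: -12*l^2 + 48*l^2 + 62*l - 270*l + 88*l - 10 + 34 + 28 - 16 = 36*l^2 - 120*l + 36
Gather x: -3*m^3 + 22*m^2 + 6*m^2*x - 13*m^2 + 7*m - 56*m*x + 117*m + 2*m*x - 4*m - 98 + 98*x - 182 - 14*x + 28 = -3*m^3 + 9*m^2 + 120*m + x*(6*m^2 - 54*m + 84) - 252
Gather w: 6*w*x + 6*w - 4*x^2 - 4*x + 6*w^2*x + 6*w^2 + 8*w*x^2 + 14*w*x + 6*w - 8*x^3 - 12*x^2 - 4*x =w^2*(6*x + 6) + w*(8*x^2 + 20*x + 12) - 8*x^3 - 16*x^2 - 8*x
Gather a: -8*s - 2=-8*s - 2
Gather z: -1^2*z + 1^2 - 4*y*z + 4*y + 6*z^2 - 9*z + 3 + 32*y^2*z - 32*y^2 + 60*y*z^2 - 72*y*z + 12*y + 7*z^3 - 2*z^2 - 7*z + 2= -32*y^2 + 16*y + 7*z^3 + z^2*(60*y + 4) + z*(32*y^2 - 76*y - 17) + 6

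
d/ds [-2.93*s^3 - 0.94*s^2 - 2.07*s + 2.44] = -8.79*s^2 - 1.88*s - 2.07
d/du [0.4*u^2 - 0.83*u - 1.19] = 0.8*u - 0.83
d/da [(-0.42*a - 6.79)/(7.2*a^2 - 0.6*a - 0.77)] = (3.024*a^2 + 97.776*a - 3.7506)/(51.84*a^4 - 8.64*a^3 - 10.728*a^2 + 0.924*a + 0.5929)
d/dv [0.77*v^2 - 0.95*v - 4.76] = 1.54*v - 0.95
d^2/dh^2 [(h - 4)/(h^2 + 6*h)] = 2*(-h*(h + 6)*(3*h + 2) + 4*(h - 4)*(h + 3)^2)/(h^3*(h + 6)^3)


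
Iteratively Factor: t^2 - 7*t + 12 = (t - 3)*(t - 4)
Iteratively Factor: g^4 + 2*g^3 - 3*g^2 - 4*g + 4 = (g + 2)*(g^3 - 3*g + 2) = (g + 2)^2*(g^2 - 2*g + 1) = (g - 1)*(g + 2)^2*(g - 1)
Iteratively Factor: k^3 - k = (k - 1)*(k^2 + k) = (k - 1)*(k + 1)*(k)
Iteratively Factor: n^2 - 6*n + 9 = (n - 3)*(n - 3)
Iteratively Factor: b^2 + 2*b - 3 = (b + 3)*(b - 1)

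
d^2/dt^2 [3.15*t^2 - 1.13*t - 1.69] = 6.30000000000000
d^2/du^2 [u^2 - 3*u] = 2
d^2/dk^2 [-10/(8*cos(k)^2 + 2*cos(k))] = 5*(16*(1 - cos(2*k))^2 - 15*cos(k) + 33*cos(2*k)/2 + 3*cos(3*k) - 99/2)/((4*cos(k) + 1)^3*cos(k)^3)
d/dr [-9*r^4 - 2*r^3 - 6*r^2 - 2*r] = -36*r^3 - 6*r^2 - 12*r - 2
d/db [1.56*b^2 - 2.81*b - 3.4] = 3.12*b - 2.81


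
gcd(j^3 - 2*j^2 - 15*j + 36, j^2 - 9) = j - 3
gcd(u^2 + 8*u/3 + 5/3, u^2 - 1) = u + 1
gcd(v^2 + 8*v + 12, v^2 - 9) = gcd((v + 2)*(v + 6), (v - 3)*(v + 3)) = 1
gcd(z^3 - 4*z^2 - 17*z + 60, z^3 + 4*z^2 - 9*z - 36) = z^2 + z - 12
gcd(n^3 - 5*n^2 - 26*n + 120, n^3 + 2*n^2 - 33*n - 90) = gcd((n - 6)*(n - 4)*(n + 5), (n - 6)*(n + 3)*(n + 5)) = n^2 - n - 30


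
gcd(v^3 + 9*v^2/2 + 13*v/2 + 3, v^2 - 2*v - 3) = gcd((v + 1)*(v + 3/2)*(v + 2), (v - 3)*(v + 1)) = v + 1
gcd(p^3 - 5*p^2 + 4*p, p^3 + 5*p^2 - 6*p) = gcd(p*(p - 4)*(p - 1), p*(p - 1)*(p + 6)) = p^2 - p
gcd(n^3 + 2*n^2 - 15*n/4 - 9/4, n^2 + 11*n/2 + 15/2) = n + 3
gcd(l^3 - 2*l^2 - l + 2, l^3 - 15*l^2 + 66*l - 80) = l - 2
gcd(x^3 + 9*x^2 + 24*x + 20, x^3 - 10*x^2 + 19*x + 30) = 1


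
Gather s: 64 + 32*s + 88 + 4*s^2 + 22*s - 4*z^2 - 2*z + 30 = 4*s^2 + 54*s - 4*z^2 - 2*z + 182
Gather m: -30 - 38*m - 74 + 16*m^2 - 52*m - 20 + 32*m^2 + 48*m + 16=48*m^2 - 42*m - 108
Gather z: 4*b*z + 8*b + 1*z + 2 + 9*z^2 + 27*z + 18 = 8*b + 9*z^2 + z*(4*b + 28) + 20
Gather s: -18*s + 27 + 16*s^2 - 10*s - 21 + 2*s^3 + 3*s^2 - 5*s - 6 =2*s^3 + 19*s^2 - 33*s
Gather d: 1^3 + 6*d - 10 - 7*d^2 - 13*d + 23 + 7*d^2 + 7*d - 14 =0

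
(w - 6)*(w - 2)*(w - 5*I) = w^3 - 8*w^2 - 5*I*w^2 + 12*w + 40*I*w - 60*I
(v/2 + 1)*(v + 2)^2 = v^3/2 + 3*v^2 + 6*v + 4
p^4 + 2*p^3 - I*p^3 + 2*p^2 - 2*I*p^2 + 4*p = p*(p + 2)*(p - 2*I)*(p + I)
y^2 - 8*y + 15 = (y - 5)*(y - 3)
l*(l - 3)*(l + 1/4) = l^3 - 11*l^2/4 - 3*l/4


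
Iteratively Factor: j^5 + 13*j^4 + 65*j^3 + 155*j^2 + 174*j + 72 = (j + 3)*(j^4 + 10*j^3 + 35*j^2 + 50*j + 24) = (j + 3)*(j + 4)*(j^3 + 6*j^2 + 11*j + 6) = (j + 3)^2*(j + 4)*(j^2 + 3*j + 2) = (j + 1)*(j + 3)^2*(j + 4)*(j + 2)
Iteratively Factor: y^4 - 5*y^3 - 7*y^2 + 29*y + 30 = (y + 1)*(y^3 - 6*y^2 - y + 30) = (y - 5)*(y + 1)*(y^2 - y - 6) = (y - 5)*(y + 1)*(y + 2)*(y - 3)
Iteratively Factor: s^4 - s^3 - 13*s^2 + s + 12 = (s + 1)*(s^3 - 2*s^2 - 11*s + 12) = (s - 4)*(s + 1)*(s^2 + 2*s - 3) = (s - 4)*(s - 1)*(s + 1)*(s + 3)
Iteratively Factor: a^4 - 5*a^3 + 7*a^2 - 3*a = (a)*(a^3 - 5*a^2 + 7*a - 3) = a*(a - 1)*(a^2 - 4*a + 3) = a*(a - 1)^2*(a - 3)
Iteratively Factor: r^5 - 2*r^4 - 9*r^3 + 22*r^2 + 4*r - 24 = (r + 1)*(r^4 - 3*r^3 - 6*r^2 + 28*r - 24) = (r + 1)*(r + 3)*(r^3 - 6*r^2 + 12*r - 8) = (r - 2)*(r + 1)*(r + 3)*(r^2 - 4*r + 4) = (r - 2)^2*(r + 1)*(r + 3)*(r - 2)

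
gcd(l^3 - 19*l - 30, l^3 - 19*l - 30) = l^3 - 19*l - 30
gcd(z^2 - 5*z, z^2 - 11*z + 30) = z - 5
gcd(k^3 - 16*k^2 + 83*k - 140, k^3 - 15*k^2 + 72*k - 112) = k^2 - 11*k + 28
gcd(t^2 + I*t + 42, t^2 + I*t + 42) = t^2 + I*t + 42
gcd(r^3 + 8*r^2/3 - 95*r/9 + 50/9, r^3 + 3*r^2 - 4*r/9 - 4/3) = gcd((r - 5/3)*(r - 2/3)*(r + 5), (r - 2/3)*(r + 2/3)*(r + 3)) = r - 2/3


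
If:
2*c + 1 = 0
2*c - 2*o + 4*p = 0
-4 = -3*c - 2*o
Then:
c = -1/2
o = 11/4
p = 13/8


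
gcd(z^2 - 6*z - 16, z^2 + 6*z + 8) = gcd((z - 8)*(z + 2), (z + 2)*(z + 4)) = z + 2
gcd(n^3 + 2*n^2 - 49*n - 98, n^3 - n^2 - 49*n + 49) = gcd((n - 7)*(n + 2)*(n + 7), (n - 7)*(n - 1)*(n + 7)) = n^2 - 49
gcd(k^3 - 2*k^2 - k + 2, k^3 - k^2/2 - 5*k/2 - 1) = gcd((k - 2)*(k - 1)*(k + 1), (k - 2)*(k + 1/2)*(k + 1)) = k^2 - k - 2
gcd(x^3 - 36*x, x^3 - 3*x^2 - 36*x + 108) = x^2 - 36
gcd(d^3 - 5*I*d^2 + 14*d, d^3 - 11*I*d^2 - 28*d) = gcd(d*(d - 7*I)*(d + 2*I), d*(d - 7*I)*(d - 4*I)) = d^2 - 7*I*d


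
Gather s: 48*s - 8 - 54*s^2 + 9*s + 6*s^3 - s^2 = 6*s^3 - 55*s^2 + 57*s - 8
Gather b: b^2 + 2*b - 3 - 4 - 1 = b^2 + 2*b - 8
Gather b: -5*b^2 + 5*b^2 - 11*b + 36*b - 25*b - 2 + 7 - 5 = 0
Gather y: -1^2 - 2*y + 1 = -2*y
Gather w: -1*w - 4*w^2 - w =-4*w^2 - 2*w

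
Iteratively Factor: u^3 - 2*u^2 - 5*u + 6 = (u + 2)*(u^2 - 4*u + 3) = (u - 1)*(u + 2)*(u - 3)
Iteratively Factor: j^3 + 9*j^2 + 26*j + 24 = (j + 2)*(j^2 + 7*j + 12) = (j + 2)*(j + 4)*(j + 3)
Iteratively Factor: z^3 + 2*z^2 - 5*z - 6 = (z + 3)*(z^2 - z - 2) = (z + 1)*(z + 3)*(z - 2)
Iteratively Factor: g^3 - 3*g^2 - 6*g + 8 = (g + 2)*(g^2 - 5*g + 4) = (g - 4)*(g + 2)*(g - 1)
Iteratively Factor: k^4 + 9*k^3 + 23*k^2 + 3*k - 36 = (k + 3)*(k^3 + 6*k^2 + 5*k - 12) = (k - 1)*(k + 3)*(k^2 + 7*k + 12) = (k - 1)*(k + 3)^2*(k + 4)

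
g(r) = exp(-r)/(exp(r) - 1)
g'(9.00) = 0.00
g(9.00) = 0.00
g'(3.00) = -0.00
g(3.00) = 0.00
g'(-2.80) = 16.38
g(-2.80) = -17.51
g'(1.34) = -0.22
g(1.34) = 0.09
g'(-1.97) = 6.98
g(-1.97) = -8.33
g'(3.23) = -0.00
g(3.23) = 0.00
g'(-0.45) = -3.29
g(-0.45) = -4.33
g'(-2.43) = 11.25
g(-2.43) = -12.46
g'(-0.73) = 0.28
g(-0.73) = -4.01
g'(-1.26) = 2.97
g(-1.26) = -4.92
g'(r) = -exp(-r)/(exp(r) - 1) - 1/(exp(r) - 1)^2 = (1 - 2*exp(r))*exp(-r)/(exp(2*r) - 2*exp(r) + 1)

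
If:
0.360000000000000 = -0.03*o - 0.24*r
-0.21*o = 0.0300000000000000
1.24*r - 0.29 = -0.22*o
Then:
No Solution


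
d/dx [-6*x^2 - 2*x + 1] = -12*x - 2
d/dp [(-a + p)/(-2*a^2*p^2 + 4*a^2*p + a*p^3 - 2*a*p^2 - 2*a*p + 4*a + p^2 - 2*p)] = (-2*a^2*p^2 + 4*a^2*p + a*p^3 - 2*a*p^2 - 2*a*p + 4*a + p^2 - 2*p - (a - p)*(4*a^2*p - 4*a^2 - 3*a*p^2 + 4*a*p + 2*a - 2*p + 2))/(2*a^2*p^2 - 4*a^2*p - a*p^3 + 2*a*p^2 + 2*a*p - 4*a - p^2 + 2*p)^2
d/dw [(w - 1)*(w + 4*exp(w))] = 4*w*exp(w) + 2*w - 1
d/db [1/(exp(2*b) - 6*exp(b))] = 2*(3 - exp(b))*exp(-b)/(exp(b) - 6)^2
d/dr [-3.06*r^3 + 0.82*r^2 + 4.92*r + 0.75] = -9.18*r^2 + 1.64*r + 4.92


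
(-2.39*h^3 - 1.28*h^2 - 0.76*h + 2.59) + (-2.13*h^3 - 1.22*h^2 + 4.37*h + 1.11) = -4.52*h^3 - 2.5*h^2 + 3.61*h + 3.7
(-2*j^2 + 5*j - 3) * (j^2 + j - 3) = -2*j^4 + 3*j^3 + 8*j^2 - 18*j + 9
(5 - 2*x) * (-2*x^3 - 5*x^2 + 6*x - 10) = 4*x^4 - 37*x^2 + 50*x - 50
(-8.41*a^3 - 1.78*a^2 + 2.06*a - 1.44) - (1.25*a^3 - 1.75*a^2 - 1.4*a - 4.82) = -9.66*a^3 - 0.03*a^2 + 3.46*a + 3.38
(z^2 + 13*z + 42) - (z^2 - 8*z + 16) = 21*z + 26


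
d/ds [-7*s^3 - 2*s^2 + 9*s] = -21*s^2 - 4*s + 9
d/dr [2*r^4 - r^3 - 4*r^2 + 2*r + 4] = 8*r^3 - 3*r^2 - 8*r + 2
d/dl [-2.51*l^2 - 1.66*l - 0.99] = -5.02*l - 1.66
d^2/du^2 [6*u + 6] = 0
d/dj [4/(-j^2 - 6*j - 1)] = 8*(j + 3)/(j^2 + 6*j + 1)^2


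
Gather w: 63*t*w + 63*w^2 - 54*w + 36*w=63*w^2 + w*(63*t - 18)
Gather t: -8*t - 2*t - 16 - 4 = -10*t - 20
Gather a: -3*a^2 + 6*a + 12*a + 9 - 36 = -3*a^2 + 18*a - 27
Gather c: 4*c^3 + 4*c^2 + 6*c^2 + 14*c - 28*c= 4*c^3 + 10*c^2 - 14*c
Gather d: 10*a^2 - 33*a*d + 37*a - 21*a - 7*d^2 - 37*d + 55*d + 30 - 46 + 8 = 10*a^2 + 16*a - 7*d^2 + d*(18 - 33*a) - 8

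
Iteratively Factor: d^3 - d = (d + 1)*(d^2 - d) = (d - 1)*(d + 1)*(d)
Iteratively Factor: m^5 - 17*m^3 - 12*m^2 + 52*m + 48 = (m + 3)*(m^4 - 3*m^3 - 8*m^2 + 12*m + 16) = (m + 2)*(m + 3)*(m^3 - 5*m^2 + 2*m + 8) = (m + 1)*(m + 2)*(m + 3)*(m^2 - 6*m + 8) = (m - 4)*(m + 1)*(m + 2)*(m + 3)*(m - 2)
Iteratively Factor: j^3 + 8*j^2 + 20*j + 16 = (j + 2)*(j^2 + 6*j + 8) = (j + 2)*(j + 4)*(j + 2)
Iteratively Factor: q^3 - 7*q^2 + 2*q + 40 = (q - 5)*(q^2 - 2*q - 8) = (q - 5)*(q - 4)*(q + 2)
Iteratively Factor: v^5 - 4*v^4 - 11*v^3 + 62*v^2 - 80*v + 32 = (v - 1)*(v^4 - 3*v^3 - 14*v^2 + 48*v - 32) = (v - 1)*(v + 4)*(v^3 - 7*v^2 + 14*v - 8) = (v - 4)*(v - 1)*(v + 4)*(v^2 - 3*v + 2) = (v - 4)*(v - 1)^2*(v + 4)*(v - 2)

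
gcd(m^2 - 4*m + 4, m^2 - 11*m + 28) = 1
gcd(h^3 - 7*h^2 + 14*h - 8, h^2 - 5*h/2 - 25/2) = 1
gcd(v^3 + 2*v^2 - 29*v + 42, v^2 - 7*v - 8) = 1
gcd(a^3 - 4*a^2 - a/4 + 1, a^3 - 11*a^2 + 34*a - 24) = a - 4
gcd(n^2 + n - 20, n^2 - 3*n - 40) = n + 5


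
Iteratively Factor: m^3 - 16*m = (m - 4)*(m^2 + 4*m) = m*(m - 4)*(m + 4)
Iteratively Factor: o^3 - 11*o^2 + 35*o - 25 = (o - 1)*(o^2 - 10*o + 25) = (o - 5)*(o - 1)*(o - 5)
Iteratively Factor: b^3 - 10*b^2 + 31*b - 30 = (b - 3)*(b^2 - 7*b + 10) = (b - 3)*(b - 2)*(b - 5)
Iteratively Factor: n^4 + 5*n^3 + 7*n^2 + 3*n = (n)*(n^3 + 5*n^2 + 7*n + 3) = n*(n + 1)*(n^2 + 4*n + 3) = n*(n + 1)*(n + 3)*(n + 1)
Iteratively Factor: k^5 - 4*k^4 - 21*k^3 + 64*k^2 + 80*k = (k + 4)*(k^4 - 8*k^3 + 11*k^2 + 20*k) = (k - 4)*(k + 4)*(k^3 - 4*k^2 - 5*k) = (k - 5)*(k - 4)*(k + 4)*(k^2 + k) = k*(k - 5)*(k - 4)*(k + 4)*(k + 1)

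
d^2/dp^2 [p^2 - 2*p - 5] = 2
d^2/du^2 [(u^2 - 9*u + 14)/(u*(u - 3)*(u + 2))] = 2*(u^6 - 27*u^5 + 129*u^4 - 181*u^3 - 210*u^2 + 252*u + 504)/(u^3*(u^6 - 3*u^5 - 15*u^4 + 35*u^3 + 90*u^2 - 108*u - 216))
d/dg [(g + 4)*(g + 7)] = 2*g + 11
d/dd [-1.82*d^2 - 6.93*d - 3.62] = -3.64*d - 6.93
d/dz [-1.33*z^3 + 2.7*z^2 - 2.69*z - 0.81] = -3.99*z^2 + 5.4*z - 2.69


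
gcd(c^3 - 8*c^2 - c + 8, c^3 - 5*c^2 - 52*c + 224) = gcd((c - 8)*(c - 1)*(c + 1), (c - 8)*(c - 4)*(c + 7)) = c - 8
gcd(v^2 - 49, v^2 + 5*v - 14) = v + 7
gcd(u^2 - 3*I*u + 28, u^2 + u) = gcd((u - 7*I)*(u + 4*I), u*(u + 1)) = 1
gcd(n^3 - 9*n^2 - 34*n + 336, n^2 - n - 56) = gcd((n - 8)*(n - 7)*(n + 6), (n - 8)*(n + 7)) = n - 8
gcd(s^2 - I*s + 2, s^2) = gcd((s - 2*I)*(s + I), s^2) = 1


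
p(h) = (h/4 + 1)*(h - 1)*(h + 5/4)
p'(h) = (h/4 + 1)*(h - 1) + (h/4 + 1)*(h + 5/4) + (h - 1)*(h + 5/4)/4 = 3*h^2/4 + 17*h/8 - 1/16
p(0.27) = -1.18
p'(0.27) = 0.57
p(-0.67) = -0.81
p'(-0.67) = -1.15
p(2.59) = 10.06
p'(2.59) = 10.47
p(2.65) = 10.70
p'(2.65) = 10.84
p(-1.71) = 0.71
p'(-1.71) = -1.50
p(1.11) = 0.33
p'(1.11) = 3.22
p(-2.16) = 1.32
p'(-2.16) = -1.15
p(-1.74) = 0.76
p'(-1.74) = -1.49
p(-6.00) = -16.62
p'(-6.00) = 14.19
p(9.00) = 266.50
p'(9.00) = 79.81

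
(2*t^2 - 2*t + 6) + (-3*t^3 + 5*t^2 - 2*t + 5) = -3*t^3 + 7*t^2 - 4*t + 11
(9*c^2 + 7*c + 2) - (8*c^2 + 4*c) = c^2 + 3*c + 2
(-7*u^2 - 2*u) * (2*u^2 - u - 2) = -14*u^4 + 3*u^3 + 16*u^2 + 4*u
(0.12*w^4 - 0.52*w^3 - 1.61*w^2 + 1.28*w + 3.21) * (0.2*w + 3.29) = 0.024*w^5 + 0.2908*w^4 - 2.0328*w^3 - 5.0409*w^2 + 4.8532*w + 10.5609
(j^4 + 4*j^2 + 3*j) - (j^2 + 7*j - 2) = j^4 + 3*j^2 - 4*j + 2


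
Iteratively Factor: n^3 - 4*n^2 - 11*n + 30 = (n - 2)*(n^2 - 2*n - 15) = (n - 5)*(n - 2)*(n + 3)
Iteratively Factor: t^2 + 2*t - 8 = (t + 4)*(t - 2)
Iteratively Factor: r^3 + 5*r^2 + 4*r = (r + 4)*(r^2 + r) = (r + 1)*(r + 4)*(r)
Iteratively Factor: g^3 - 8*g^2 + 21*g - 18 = (g - 3)*(g^2 - 5*g + 6) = (g - 3)^2*(g - 2)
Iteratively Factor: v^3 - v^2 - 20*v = (v - 5)*(v^2 + 4*v) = v*(v - 5)*(v + 4)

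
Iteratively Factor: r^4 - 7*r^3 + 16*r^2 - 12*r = (r - 3)*(r^3 - 4*r^2 + 4*r) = (r - 3)*(r - 2)*(r^2 - 2*r) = (r - 3)*(r - 2)^2*(r)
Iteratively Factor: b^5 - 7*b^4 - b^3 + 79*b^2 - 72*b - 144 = (b + 1)*(b^4 - 8*b^3 + 7*b^2 + 72*b - 144) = (b - 4)*(b + 1)*(b^3 - 4*b^2 - 9*b + 36) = (b - 4)*(b - 3)*(b + 1)*(b^2 - b - 12) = (b - 4)*(b - 3)*(b + 1)*(b + 3)*(b - 4)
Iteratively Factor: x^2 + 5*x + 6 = (x + 3)*(x + 2)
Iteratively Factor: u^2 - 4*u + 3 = (u - 1)*(u - 3)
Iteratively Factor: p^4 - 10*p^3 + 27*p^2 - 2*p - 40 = (p + 1)*(p^3 - 11*p^2 + 38*p - 40) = (p - 5)*(p + 1)*(p^2 - 6*p + 8) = (p - 5)*(p - 2)*(p + 1)*(p - 4)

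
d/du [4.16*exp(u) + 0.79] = 4.16*exp(u)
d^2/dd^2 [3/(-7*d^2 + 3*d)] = 6*(7*d*(7*d - 3) - (14*d - 3)^2)/(d^3*(7*d - 3)^3)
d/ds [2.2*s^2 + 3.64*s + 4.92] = 4.4*s + 3.64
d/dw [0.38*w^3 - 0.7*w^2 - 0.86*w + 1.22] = 1.14*w^2 - 1.4*w - 0.86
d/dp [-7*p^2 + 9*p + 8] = 9 - 14*p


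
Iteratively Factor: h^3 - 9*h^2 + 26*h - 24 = (h - 4)*(h^2 - 5*h + 6) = (h - 4)*(h - 3)*(h - 2)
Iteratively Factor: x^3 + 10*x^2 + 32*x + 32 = (x + 4)*(x^2 + 6*x + 8) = (x + 2)*(x + 4)*(x + 4)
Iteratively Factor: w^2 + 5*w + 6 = (w + 3)*(w + 2)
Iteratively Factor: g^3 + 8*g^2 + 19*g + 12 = (g + 1)*(g^2 + 7*g + 12) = (g + 1)*(g + 4)*(g + 3)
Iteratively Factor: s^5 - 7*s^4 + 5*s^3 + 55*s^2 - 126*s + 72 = (s + 3)*(s^4 - 10*s^3 + 35*s^2 - 50*s + 24) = (s - 4)*(s + 3)*(s^3 - 6*s^2 + 11*s - 6) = (s - 4)*(s - 3)*(s + 3)*(s^2 - 3*s + 2) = (s - 4)*(s - 3)*(s - 1)*(s + 3)*(s - 2)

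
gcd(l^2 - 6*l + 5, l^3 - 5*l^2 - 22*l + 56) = 1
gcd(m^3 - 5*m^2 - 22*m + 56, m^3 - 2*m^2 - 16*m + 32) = m^2 + 2*m - 8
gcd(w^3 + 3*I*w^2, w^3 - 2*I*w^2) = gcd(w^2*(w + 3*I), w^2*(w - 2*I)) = w^2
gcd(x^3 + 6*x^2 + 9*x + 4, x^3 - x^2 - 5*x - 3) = x^2 + 2*x + 1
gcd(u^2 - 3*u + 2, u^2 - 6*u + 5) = u - 1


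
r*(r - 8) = r^2 - 8*r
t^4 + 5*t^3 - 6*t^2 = t^2*(t - 1)*(t + 6)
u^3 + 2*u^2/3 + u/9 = u*(u + 1/3)^2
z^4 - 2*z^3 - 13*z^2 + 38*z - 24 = (z - 3)*(z - 2)*(z - 1)*(z + 4)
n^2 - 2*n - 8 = (n - 4)*(n + 2)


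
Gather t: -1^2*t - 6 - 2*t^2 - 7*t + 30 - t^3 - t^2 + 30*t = -t^3 - 3*t^2 + 22*t + 24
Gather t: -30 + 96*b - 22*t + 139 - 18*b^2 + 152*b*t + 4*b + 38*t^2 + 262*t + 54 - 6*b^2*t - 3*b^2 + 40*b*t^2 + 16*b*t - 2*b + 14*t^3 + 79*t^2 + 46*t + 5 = -21*b^2 + 98*b + 14*t^3 + t^2*(40*b + 117) + t*(-6*b^2 + 168*b + 286) + 168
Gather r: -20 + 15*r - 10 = 15*r - 30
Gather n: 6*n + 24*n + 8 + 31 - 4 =30*n + 35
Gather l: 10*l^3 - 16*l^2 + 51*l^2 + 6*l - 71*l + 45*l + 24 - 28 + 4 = 10*l^3 + 35*l^2 - 20*l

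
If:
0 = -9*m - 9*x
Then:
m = -x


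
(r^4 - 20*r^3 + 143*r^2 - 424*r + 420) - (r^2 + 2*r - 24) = r^4 - 20*r^3 + 142*r^2 - 426*r + 444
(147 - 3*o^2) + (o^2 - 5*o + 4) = -2*o^2 - 5*o + 151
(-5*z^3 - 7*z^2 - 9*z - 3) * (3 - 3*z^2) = 15*z^5 + 21*z^4 + 12*z^3 - 12*z^2 - 27*z - 9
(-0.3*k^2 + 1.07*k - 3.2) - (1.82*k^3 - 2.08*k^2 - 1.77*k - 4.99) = -1.82*k^3 + 1.78*k^2 + 2.84*k + 1.79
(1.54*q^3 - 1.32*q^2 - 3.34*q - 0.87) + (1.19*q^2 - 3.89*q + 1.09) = 1.54*q^3 - 0.13*q^2 - 7.23*q + 0.22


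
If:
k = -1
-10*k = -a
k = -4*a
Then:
No Solution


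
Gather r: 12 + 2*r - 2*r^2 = -2*r^2 + 2*r + 12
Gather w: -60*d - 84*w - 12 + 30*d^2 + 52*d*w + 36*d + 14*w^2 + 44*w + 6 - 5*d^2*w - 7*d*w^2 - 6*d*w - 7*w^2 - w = 30*d^2 - 24*d + w^2*(7 - 7*d) + w*(-5*d^2 + 46*d - 41) - 6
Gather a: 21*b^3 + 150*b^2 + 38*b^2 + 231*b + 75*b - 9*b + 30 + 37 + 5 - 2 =21*b^3 + 188*b^2 + 297*b + 70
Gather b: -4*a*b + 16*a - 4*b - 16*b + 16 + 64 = 16*a + b*(-4*a - 20) + 80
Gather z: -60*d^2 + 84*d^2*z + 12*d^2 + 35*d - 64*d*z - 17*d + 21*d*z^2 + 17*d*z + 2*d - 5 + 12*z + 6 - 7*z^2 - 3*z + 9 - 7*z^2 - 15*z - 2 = -48*d^2 + 20*d + z^2*(21*d - 14) + z*(84*d^2 - 47*d - 6) + 8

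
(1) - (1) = 0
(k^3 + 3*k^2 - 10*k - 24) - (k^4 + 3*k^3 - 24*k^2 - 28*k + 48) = -k^4 - 2*k^3 + 27*k^2 + 18*k - 72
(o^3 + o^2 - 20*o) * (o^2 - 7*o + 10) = o^5 - 6*o^4 - 17*o^3 + 150*o^2 - 200*o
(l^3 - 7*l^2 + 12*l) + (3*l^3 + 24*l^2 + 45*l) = 4*l^3 + 17*l^2 + 57*l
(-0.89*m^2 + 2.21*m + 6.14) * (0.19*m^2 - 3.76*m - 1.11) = -0.1691*m^4 + 3.7663*m^3 - 6.1551*m^2 - 25.5395*m - 6.8154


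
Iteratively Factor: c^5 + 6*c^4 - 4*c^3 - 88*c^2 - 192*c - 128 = (c + 2)*(c^4 + 4*c^3 - 12*c^2 - 64*c - 64) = (c + 2)*(c + 4)*(c^3 - 12*c - 16) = (c - 4)*(c + 2)*(c + 4)*(c^2 + 4*c + 4) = (c - 4)*(c + 2)^2*(c + 4)*(c + 2)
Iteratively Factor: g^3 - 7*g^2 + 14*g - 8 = (g - 4)*(g^2 - 3*g + 2) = (g - 4)*(g - 2)*(g - 1)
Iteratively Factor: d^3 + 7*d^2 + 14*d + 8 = (d + 2)*(d^2 + 5*d + 4) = (d + 2)*(d + 4)*(d + 1)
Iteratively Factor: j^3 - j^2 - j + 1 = (j - 1)*(j^2 - 1) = (j - 1)^2*(j + 1)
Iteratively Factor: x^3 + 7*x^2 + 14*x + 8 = (x + 1)*(x^2 + 6*x + 8) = (x + 1)*(x + 2)*(x + 4)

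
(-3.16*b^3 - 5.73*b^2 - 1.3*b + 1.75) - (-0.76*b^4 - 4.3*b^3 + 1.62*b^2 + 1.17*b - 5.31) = 0.76*b^4 + 1.14*b^3 - 7.35*b^2 - 2.47*b + 7.06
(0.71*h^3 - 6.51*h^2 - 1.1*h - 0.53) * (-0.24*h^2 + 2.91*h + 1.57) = -0.1704*h^5 + 3.6285*h^4 - 17.5654*h^3 - 13.2945*h^2 - 3.2693*h - 0.8321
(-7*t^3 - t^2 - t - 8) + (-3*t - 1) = -7*t^3 - t^2 - 4*t - 9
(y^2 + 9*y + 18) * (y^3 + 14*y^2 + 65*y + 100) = y^5 + 23*y^4 + 209*y^3 + 937*y^2 + 2070*y + 1800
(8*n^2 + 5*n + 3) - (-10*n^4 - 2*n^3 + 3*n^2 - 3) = 10*n^4 + 2*n^3 + 5*n^2 + 5*n + 6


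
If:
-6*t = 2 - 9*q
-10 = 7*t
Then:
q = -46/63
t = -10/7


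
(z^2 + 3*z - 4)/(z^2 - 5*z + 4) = (z + 4)/(z - 4)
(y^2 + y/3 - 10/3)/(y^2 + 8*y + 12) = (y - 5/3)/(y + 6)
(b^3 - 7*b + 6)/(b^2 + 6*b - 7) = (b^2 + b - 6)/(b + 7)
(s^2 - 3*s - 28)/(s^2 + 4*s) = (s - 7)/s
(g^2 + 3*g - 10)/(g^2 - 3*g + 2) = (g + 5)/(g - 1)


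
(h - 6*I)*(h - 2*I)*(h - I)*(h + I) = h^4 - 8*I*h^3 - 11*h^2 - 8*I*h - 12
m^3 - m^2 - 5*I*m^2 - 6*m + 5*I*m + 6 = (m - 1)*(m - 3*I)*(m - 2*I)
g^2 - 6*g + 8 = (g - 4)*(g - 2)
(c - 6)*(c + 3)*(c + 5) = c^3 + 2*c^2 - 33*c - 90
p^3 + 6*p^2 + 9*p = p*(p + 3)^2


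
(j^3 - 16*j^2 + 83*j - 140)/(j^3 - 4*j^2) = 1 - 12/j + 35/j^2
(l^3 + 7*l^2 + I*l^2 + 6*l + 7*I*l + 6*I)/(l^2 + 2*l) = (l^3 + l^2*(7 + I) + l*(6 + 7*I) + 6*I)/(l*(l + 2))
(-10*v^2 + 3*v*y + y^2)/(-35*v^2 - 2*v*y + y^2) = (-2*v + y)/(-7*v + y)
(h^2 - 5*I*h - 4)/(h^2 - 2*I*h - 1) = (h - 4*I)/(h - I)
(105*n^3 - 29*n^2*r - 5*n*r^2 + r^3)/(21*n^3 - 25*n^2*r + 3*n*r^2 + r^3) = (-35*n^2 - 2*n*r + r^2)/(-7*n^2 + 6*n*r + r^2)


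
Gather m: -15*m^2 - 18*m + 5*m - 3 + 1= -15*m^2 - 13*m - 2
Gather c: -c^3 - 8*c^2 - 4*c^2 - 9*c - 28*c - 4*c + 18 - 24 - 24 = -c^3 - 12*c^2 - 41*c - 30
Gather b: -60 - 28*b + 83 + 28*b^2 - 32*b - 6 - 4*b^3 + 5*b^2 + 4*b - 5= -4*b^3 + 33*b^2 - 56*b + 12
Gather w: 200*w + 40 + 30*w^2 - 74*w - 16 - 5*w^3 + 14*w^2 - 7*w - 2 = -5*w^3 + 44*w^2 + 119*w + 22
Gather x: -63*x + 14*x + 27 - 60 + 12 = -49*x - 21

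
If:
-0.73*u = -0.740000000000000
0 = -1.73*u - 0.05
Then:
No Solution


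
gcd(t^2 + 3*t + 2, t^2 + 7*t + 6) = t + 1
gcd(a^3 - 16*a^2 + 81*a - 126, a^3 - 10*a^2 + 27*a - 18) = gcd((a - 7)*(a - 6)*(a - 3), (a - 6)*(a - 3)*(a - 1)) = a^2 - 9*a + 18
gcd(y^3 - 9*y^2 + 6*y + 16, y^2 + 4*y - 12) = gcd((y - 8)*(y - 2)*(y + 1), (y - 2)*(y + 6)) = y - 2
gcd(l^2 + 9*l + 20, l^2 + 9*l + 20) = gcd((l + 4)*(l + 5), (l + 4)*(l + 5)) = l^2 + 9*l + 20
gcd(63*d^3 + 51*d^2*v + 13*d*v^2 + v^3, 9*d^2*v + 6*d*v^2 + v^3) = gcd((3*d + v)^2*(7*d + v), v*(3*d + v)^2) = 9*d^2 + 6*d*v + v^2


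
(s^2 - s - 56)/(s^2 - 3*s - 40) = (s + 7)/(s + 5)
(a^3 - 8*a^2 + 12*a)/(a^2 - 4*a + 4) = a*(a - 6)/(a - 2)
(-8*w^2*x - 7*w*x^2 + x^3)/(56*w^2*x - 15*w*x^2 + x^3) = (w + x)/(-7*w + x)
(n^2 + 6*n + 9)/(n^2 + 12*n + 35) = (n^2 + 6*n + 9)/(n^2 + 12*n + 35)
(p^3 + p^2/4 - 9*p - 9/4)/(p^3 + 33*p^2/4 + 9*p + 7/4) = (p^2 - 9)/(p^2 + 8*p + 7)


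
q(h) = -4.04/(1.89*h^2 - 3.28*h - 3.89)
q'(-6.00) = -0.01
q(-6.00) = -0.05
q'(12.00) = 0.00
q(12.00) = -0.02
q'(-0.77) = -420.71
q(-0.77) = 16.57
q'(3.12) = 1.88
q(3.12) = -0.95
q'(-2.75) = -0.15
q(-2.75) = -0.21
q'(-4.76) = -0.03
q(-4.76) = -0.07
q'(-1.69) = -0.79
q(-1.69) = -0.57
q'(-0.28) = -2.20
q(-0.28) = 1.43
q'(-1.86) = -0.54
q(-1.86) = -0.46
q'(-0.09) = -1.14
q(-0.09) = 1.13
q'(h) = -4.04*(3.28 - 3.78*h)/(1.89*h^2 - 3.28*h - 3.89)^2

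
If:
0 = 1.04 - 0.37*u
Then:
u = 2.81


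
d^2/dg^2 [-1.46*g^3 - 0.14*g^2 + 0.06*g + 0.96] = -8.76*g - 0.28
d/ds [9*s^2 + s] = 18*s + 1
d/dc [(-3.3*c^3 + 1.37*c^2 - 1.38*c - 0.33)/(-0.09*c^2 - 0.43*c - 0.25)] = (0.297*c^4 + 2.838*c^3 + 1.7617*c^2 - 0.7444*c + 0.2031)/(0.0081*c^4 + 0.0774*c^3 + 0.2299*c^2 + 0.215*c + 0.0625)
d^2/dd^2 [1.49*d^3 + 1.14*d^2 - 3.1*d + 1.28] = 8.94*d + 2.28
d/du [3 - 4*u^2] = -8*u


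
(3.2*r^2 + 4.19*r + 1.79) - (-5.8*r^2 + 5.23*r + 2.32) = 9.0*r^2 - 1.04*r - 0.53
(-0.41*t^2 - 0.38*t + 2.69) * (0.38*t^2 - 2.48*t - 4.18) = -0.1558*t^4 + 0.8724*t^3 + 3.6784*t^2 - 5.0828*t - 11.2442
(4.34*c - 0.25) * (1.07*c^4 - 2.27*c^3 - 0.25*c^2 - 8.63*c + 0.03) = 4.6438*c^5 - 10.1193*c^4 - 0.5175*c^3 - 37.3917*c^2 + 2.2877*c - 0.0075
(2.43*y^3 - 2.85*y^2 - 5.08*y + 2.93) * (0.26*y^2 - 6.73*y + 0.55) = 0.6318*y^5 - 17.0949*y^4 + 19.1962*y^3 + 33.3827*y^2 - 22.5129*y + 1.6115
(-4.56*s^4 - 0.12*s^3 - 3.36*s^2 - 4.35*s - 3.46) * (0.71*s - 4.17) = -3.2376*s^5 + 18.93*s^4 - 1.8852*s^3 + 10.9227*s^2 + 15.6829*s + 14.4282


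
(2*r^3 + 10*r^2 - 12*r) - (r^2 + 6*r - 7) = 2*r^3 + 9*r^2 - 18*r + 7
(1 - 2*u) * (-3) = 6*u - 3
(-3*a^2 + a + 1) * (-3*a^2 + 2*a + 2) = 9*a^4 - 9*a^3 - 7*a^2 + 4*a + 2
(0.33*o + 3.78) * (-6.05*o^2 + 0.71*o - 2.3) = -1.9965*o^3 - 22.6347*o^2 + 1.9248*o - 8.694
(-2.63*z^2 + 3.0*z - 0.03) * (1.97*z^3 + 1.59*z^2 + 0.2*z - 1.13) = -5.1811*z^5 + 1.7283*z^4 + 4.1849*z^3 + 3.5242*z^2 - 3.396*z + 0.0339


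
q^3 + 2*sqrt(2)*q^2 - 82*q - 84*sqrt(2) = (q - 6*sqrt(2))*(q + sqrt(2))*(q + 7*sqrt(2))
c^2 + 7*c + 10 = (c + 2)*(c + 5)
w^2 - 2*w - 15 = (w - 5)*(w + 3)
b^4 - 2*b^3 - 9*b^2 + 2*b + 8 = (b - 4)*(b - 1)*(b + 1)*(b + 2)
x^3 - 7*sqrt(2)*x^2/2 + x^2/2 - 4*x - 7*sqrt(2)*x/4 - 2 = (x + 1/2)*(x - 4*sqrt(2))*(x + sqrt(2)/2)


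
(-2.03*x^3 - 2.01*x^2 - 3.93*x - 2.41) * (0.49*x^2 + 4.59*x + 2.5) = -0.9947*x^5 - 10.3026*x^4 - 16.2266*x^3 - 24.2446*x^2 - 20.8869*x - 6.025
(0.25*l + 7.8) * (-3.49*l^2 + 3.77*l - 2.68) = -0.8725*l^3 - 26.2795*l^2 + 28.736*l - 20.904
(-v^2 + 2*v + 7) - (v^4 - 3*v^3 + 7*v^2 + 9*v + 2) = -v^4 + 3*v^3 - 8*v^2 - 7*v + 5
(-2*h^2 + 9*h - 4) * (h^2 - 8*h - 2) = -2*h^4 + 25*h^3 - 72*h^2 + 14*h + 8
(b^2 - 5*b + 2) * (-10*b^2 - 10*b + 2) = -10*b^4 + 40*b^3 + 32*b^2 - 30*b + 4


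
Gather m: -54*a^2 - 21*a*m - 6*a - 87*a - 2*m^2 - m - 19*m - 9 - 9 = -54*a^2 - 93*a - 2*m^2 + m*(-21*a - 20) - 18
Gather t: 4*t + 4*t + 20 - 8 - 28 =8*t - 16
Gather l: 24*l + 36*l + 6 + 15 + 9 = 60*l + 30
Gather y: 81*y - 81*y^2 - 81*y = -81*y^2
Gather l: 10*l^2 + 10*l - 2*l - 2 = 10*l^2 + 8*l - 2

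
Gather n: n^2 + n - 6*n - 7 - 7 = n^2 - 5*n - 14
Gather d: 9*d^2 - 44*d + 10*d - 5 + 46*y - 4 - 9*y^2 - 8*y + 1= 9*d^2 - 34*d - 9*y^2 + 38*y - 8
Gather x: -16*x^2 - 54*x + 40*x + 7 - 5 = -16*x^2 - 14*x + 2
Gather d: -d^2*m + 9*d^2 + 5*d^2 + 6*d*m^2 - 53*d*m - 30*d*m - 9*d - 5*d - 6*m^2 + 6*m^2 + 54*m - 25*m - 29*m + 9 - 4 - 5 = d^2*(14 - m) + d*(6*m^2 - 83*m - 14)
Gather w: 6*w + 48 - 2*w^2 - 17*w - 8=-2*w^2 - 11*w + 40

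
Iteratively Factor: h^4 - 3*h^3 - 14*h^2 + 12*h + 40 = (h + 2)*(h^3 - 5*h^2 - 4*h + 20) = (h - 5)*(h + 2)*(h^2 - 4) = (h - 5)*(h - 2)*(h + 2)*(h + 2)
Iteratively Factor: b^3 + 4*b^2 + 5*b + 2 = (b + 1)*(b^2 + 3*b + 2) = (b + 1)*(b + 2)*(b + 1)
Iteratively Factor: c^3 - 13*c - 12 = (c - 4)*(c^2 + 4*c + 3) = (c - 4)*(c + 1)*(c + 3)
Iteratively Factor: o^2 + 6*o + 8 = (o + 4)*(o + 2)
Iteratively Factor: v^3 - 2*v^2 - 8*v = (v)*(v^2 - 2*v - 8) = v*(v + 2)*(v - 4)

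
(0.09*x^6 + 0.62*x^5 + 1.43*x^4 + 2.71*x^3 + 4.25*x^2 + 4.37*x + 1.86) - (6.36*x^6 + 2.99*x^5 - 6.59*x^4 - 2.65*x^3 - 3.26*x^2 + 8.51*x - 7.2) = -6.27*x^6 - 2.37*x^5 + 8.02*x^4 + 5.36*x^3 + 7.51*x^2 - 4.14*x + 9.06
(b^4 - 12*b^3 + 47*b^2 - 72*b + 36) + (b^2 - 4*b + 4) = b^4 - 12*b^3 + 48*b^2 - 76*b + 40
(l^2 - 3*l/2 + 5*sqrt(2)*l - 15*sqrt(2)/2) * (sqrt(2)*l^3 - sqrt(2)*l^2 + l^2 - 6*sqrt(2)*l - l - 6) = sqrt(2)*l^5 - 5*sqrt(2)*l^4/2 + 11*l^4 - 55*l^3/2 + sqrt(2)*l^3/2 - 99*l^2/2 - 7*sqrt(2)*l^2/2 - 45*sqrt(2)*l/2 + 99*l + 45*sqrt(2)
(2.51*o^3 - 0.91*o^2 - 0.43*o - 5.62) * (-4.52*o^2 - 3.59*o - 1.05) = -11.3452*o^5 - 4.8977*o^4 + 2.575*o^3 + 27.9016*o^2 + 20.6273*o + 5.901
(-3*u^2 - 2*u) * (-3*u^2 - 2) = 9*u^4 + 6*u^3 + 6*u^2 + 4*u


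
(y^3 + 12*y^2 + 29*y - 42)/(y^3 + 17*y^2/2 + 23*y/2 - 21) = 2*(y + 7)/(2*y + 7)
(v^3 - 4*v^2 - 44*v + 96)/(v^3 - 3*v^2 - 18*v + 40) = (v^2 - 2*v - 48)/(v^2 - v - 20)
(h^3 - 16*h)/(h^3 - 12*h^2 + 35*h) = (h^2 - 16)/(h^2 - 12*h + 35)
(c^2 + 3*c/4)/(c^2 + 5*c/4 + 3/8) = 2*c/(2*c + 1)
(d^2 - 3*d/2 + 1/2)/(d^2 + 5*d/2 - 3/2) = (d - 1)/(d + 3)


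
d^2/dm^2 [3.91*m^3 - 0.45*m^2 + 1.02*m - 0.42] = 23.46*m - 0.9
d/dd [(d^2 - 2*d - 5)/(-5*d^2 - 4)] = 2*(-5*d^2 - 29*d + 4)/(25*d^4 + 40*d^2 + 16)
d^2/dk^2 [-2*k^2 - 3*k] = -4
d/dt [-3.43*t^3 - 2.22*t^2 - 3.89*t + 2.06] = -10.29*t^2 - 4.44*t - 3.89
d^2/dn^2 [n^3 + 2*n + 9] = 6*n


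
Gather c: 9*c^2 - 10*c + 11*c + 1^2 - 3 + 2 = 9*c^2 + c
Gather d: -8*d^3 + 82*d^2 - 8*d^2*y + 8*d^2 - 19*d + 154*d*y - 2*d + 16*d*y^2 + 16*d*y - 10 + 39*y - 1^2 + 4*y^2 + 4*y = -8*d^3 + d^2*(90 - 8*y) + d*(16*y^2 + 170*y - 21) + 4*y^2 + 43*y - 11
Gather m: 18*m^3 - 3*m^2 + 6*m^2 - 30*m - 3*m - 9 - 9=18*m^3 + 3*m^2 - 33*m - 18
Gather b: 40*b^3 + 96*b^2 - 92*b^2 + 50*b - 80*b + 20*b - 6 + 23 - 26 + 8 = 40*b^3 + 4*b^2 - 10*b - 1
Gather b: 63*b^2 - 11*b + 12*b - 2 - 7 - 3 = 63*b^2 + b - 12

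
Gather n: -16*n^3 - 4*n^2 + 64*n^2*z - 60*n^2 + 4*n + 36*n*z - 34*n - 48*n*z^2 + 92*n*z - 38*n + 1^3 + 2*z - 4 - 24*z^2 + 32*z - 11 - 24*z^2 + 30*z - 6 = -16*n^3 + n^2*(64*z - 64) + n*(-48*z^2 + 128*z - 68) - 48*z^2 + 64*z - 20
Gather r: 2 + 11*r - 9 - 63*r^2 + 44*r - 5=-63*r^2 + 55*r - 12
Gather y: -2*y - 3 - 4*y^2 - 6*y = -4*y^2 - 8*y - 3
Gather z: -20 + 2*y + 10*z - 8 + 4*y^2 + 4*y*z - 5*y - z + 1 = 4*y^2 - 3*y + z*(4*y + 9) - 27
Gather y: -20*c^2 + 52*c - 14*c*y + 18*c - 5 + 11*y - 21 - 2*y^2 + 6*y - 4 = -20*c^2 + 70*c - 2*y^2 + y*(17 - 14*c) - 30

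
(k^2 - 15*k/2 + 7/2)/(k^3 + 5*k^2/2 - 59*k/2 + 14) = (k - 7)/(k^2 + 3*k - 28)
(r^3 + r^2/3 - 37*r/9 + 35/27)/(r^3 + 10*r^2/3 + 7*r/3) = (r^2 - 2*r + 5/9)/(r*(r + 1))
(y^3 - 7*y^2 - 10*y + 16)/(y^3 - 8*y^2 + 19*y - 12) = (y^2 - 6*y - 16)/(y^2 - 7*y + 12)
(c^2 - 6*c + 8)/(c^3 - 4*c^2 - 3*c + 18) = (c^2 - 6*c + 8)/(c^3 - 4*c^2 - 3*c + 18)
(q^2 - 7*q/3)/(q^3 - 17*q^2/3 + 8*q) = (3*q - 7)/(3*q^2 - 17*q + 24)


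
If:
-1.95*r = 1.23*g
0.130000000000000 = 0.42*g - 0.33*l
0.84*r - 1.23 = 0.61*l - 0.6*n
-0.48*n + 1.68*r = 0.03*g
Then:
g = -0.37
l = -0.87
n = 0.84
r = 0.23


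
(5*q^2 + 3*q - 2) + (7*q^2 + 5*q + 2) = 12*q^2 + 8*q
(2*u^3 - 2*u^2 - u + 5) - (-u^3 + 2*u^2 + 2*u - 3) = 3*u^3 - 4*u^2 - 3*u + 8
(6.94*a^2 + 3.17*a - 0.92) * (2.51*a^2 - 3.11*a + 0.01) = 17.4194*a^4 - 13.6267*a^3 - 12.0985*a^2 + 2.8929*a - 0.0092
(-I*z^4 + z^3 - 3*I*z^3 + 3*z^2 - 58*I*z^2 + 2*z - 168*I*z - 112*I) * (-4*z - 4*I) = 4*I*z^5 - 8*z^4 + 12*I*z^4 - 24*z^3 + 228*I*z^3 - 240*z^2 + 660*I*z^2 - 672*z + 440*I*z - 448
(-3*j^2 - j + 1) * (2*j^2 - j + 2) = -6*j^4 + j^3 - 3*j^2 - 3*j + 2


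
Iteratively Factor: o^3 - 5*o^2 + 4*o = (o - 4)*(o^2 - o) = o*(o - 4)*(o - 1)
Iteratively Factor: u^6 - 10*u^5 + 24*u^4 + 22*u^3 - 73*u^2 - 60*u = (u - 4)*(u^5 - 6*u^4 + 22*u^2 + 15*u) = (u - 4)*(u - 3)*(u^4 - 3*u^3 - 9*u^2 - 5*u) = u*(u - 4)*(u - 3)*(u^3 - 3*u^2 - 9*u - 5) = u*(u - 4)*(u - 3)*(u + 1)*(u^2 - 4*u - 5) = u*(u - 4)*(u - 3)*(u + 1)^2*(u - 5)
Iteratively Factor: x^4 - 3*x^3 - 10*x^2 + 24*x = (x + 3)*(x^3 - 6*x^2 + 8*x) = x*(x + 3)*(x^2 - 6*x + 8) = x*(x - 4)*(x + 3)*(x - 2)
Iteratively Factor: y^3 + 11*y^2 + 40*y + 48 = (y + 4)*(y^2 + 7*y + 12) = (y + 3)*(y + 4)*(y + 4)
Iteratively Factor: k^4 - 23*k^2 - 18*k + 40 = (k - 1)*(k^3 + k^2 - 22*k - 40) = (k - 1)*(k + 4)*(k^2 - 3*k - 10) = (k - 5)*(k - 1)*(k + 4)*(k + 2)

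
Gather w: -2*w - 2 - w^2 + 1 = -w^2 - 2*w - 1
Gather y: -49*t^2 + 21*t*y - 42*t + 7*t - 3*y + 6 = -49*t^2 - 35*t + y*(21*t - 3) + 6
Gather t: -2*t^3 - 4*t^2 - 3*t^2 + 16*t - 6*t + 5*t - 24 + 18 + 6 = -2*t^3 - 7*t^2 + 15*t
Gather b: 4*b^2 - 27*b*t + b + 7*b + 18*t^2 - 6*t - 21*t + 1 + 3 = 4*b^2 + b*(8 - 27*t) + 18*t^2 - 27*t + 4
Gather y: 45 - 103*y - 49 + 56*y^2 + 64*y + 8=56*y^2 - 39*y + 4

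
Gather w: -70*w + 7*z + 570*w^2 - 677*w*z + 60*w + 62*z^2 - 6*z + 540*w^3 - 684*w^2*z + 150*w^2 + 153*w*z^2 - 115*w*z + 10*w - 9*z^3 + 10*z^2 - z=540*w^3 + w^2*(720 - 684*z) + w*(153*z^2 - 792*z) - 9*z^3 + 72*z^2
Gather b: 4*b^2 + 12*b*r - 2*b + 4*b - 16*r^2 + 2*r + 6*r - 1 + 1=4*b^2 + b*(12*r + 2) - 16*r^2 + 8*r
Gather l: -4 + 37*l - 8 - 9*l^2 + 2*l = -9*l^2 + 39*l - 12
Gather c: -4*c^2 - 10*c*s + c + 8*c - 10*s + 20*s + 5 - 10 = -4*c^2 + c*(9 - 10*s) + 10*s - 5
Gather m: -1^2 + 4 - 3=0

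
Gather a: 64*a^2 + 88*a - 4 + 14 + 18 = 64*a^2 + 88*a + 28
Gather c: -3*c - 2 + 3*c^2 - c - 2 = 3*c^2 - 4*c - 4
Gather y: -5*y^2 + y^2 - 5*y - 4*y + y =-4*y^2 - 8*y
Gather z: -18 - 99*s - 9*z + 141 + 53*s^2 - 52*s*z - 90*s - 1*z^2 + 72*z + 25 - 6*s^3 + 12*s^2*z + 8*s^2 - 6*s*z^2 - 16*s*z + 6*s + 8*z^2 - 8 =-6*s^3 + 61*s^2 - 183*s + z^2*(7 - 6*s) + z*(12*s^2 - 68*s + 63) + 140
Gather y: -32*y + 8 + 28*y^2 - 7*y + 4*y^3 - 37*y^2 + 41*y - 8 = 4*y^3 - 9*y^2 + 2*y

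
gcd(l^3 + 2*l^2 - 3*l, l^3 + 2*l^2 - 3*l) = l^3 + 2*l^2 - 3*l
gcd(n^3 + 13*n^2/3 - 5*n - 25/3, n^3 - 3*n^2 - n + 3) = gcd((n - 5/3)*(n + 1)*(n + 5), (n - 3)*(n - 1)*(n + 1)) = n + 1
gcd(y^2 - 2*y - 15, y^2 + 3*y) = y + 3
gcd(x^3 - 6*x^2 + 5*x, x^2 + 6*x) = x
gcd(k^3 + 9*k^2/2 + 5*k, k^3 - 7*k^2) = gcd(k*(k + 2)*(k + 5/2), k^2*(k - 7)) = k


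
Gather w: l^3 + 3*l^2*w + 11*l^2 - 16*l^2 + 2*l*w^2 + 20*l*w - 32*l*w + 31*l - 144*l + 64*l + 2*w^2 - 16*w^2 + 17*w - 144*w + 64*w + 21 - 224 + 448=l^3 - 5*l^2 - 49*l + w^2*(2*l - 14) + w*(3*l^2 - 12*l - 63) + 245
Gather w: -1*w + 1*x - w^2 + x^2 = -w^2 - w + x^2 + x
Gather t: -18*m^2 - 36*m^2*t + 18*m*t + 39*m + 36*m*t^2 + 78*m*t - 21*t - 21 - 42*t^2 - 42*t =-18*m^2 + 39*m + t^2*(36*m - 42) + t*(-36*m^2 + 96*m - 63) - 21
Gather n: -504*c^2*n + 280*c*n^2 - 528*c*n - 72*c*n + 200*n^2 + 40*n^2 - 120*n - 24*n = n^2*(280*c + 240) + n*(-504*c^2 - 600*c - 144)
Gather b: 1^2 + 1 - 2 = 0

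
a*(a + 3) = a^2 + 3*a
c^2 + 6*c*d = c*(c + 6*d)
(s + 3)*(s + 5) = s^2 + 8*s + 15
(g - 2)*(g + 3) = g^2 + g - 6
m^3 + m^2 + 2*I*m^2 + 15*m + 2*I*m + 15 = (m + 1)*(m - 3*I)*(m + 5*I)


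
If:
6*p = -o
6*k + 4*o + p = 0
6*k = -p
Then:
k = 0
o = 0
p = 0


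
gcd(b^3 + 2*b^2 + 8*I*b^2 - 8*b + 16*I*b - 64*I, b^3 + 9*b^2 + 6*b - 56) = b^2 + 2*b - 8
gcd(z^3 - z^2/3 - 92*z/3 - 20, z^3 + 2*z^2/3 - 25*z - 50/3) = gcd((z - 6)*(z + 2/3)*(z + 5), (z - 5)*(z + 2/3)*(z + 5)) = z^2 + 17*z/3 + 10/3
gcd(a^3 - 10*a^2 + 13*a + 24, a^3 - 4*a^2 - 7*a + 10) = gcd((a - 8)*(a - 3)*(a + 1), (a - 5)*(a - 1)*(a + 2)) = 1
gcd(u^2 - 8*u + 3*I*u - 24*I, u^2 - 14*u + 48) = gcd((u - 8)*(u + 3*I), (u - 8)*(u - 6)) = u - 8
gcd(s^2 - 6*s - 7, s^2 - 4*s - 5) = s + 1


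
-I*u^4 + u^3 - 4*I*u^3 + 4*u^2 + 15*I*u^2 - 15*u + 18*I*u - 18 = (u - 3)*(u + 6)*(u + I)*(-I*u - I)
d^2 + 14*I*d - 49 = (d + 7*I)^2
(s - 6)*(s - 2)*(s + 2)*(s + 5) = s^4 - s^3 - 34*s^2 + 4*s + 120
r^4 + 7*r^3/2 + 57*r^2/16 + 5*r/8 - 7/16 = (r - 1/4)*(r + 1)^2*(r + 7/4)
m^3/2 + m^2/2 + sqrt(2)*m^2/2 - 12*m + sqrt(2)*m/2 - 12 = (m/2 + 1/2)*(m - 3*sqrt(2))*(m + 4*sqrt(2))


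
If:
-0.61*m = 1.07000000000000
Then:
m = -1.75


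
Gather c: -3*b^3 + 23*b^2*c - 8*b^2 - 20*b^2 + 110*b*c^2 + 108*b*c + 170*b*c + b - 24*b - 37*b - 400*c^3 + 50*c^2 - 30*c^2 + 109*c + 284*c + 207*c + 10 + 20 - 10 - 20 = -3*b^3 - 28*b^2 - 60*b - 400*c^3 + c^2*(110*b + 20) + c*(23*b^2 + 278*b + 600)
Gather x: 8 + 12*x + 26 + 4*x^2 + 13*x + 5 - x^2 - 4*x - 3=3*x^2 + 21*x + 36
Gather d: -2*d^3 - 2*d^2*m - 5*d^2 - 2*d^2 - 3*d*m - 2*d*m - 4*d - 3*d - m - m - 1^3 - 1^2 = -2*d^3 + d^2*(-2*m - 7) + d*(-5*m - 7) - 2*m - 2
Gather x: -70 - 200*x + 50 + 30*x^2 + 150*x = 30*x^2 - 50*x - 20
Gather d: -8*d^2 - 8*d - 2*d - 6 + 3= -8*d^2 - 10*d - 3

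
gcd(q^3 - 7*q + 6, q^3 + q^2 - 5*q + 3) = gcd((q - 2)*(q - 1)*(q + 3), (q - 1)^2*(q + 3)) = q^2 + 2*q - 3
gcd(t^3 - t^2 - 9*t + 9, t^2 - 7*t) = 1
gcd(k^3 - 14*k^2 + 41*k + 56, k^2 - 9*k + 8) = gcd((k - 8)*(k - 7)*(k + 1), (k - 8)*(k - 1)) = k - 8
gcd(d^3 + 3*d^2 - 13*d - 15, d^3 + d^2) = d + 1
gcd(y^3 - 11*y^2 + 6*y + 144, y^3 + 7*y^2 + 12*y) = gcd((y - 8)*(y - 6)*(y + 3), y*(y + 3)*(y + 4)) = y + 3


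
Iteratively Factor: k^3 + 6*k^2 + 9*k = (k + 3)*(k^2 + 3*k) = k*(k + 3)*(k + 3)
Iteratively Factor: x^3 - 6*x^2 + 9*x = (x - 3)*(x^2 - 3*x) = x*(x - 3)*(x - 3)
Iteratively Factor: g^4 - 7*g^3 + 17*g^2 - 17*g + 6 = (g - 1)*(g^3 - 6*g^2 + 11*g - 6) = (g - 3)*(g - 1)*(g^2 - 3*g + 2) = (g - 3)*(g - 2)*(g - 1)*(g - 1)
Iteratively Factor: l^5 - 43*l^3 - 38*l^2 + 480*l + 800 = (l + 4)*(l^4 - 4*l^3 - 27*l^2 + 70*l + 200) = (l + 4)^2*(l^3 - 8*l^2 + 5*l + 50) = (l - 5)*(l + 4)^2*(l^2 - 3*l - 10) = (l - 5)*(l + 2)*(l + 4)^2*(l - 5)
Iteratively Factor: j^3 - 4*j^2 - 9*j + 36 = (j - 4)*(j^2 - 9) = (j - 4)*(j - 3)*(j + 3)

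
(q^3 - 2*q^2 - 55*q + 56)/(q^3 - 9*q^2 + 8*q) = (q + 7)/q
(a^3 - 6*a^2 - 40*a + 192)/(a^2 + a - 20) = (a^2 - 2*a - 48)/(a + 5)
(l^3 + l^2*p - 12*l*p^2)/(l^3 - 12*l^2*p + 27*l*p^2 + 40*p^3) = l*(l^2 + l*p - 12*p^2)/(l^3 - 12*l^2*p + 27*l*p^2 + 40*p^3)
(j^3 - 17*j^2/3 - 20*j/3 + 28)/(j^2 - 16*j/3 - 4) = (3*j^2 + j - 14)/(3*j + 2)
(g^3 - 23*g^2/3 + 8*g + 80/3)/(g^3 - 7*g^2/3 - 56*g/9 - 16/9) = 3*(g - 5)/(3*g + 1)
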